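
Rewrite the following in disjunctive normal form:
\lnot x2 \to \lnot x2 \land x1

x2 \lor \lnot x2 \land x1

\lnot x2 \to \lnot x2 \land x1
≡ \lnot \lnot x2 \lor \lnot x2 \land x1   (eliminate \to)
≡ x2 \lor \lnot x2 \land x1   (double negation)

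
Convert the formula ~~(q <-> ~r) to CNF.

(~q | ~r) & (r | q)

~~(q <-> ~r)
= ~~((q -> ~r) & (~r -> q))   — eliminate <->
= ~~((~q | ~r) & (~r -> q))   — eliminate ->
= ~~((~q | ~r) & (~~r | q))   — eliminate ->
= (~q | ~r) & (~~r | q)   — double negation
= (~q | ~r) & (r | q)   — double negation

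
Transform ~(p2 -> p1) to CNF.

~(p2 -> p1)
≡ ~(~p2 | p1)   (eliminate ->)
≡ ~~p2 & ~p1   (De Morgan)
≡ p2 & ~p1   (double negation)

p2 & ~p1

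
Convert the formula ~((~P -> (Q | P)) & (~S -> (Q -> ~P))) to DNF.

(~P & ~Q) | (~S & Q & P)

~((~P -> (Q | P)) & (~S -> (Q -> ~P)))
⇔ ~((~~P | Q | P) & (~S -> (Q -> ~P)))   [eliminate ->]
⇔ ~((~~P | Q | P) & (~~S | (Q -> ~P)))   [eliminate ->]
⇔ ~((~~P | Q | P) & (~~S | ~Q | ~P))   [eliminate ->]
⇔ ~(~~P | Q | P) | ~(~~S | ~Q | ~P)   [De Morgan]
⇔ (~~~P & ~Q & ~P) | ~(~~S | ~Q | ~P)   [De Morgan]
⇔ (~P & ~Q & ~P) | ~(~~S | ~Q | ~P)   [double negation]
⇔ (~P & ~Q & ~P) | (~~~S & ~~Q & ~~P)   [De Morgan]
⇔ (~P & ~Q & ~P) | (~S & ~~Q & ~~P)   [double negation]
⇔ (~P & ~Q & ~P) | (~S & Q & ~~P)   [double negation]
⇔ (~P & ~Q & ~P) | (~S & Q & P)   [double negation]
⇔ (~P & ~Q) | (~S & Q & P)   [simplify]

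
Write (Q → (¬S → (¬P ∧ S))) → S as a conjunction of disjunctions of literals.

Q ∨ S

(Q → (¬S → (¬P ∧ S))) → S
= ¬(Q → (¬S → (¬P ∧ S))) ∨ S   [eliminate →]
= ¬(¬Q ∨ (¬S → (¬P ∧ S))) ∨ S   [eliminate →]
= ¬(¬Q ∨ ¬¬S ∨ (¬P ∧ S)) ∨ S   [eliminate →]
= (¬¬Q ∧ ¬¬¬S ∧ ¬(¬P ∧ S)) ∨ S   [De Morgan]
= (Q ∧ ¬¬¬S ∧ ¬(¬P ∧ S)) ∨ S   [double negation]
= (Q ∧ ¬S ∧ ¬(¬P ∧ S)) ∨ S   [double negation]
= (Q ∧ ¬S ∧ (¬¬P ∨ ¬S)) ∨ S   [De Morgan]
= (Q ∧ ¬S ∧ (P ∨ ¬S)) ∨ S   [double negation]
= (Q ∨ S) ∧ (¬S ∨ S) ∧ (P ∨ ¬S ∨ S)   [distribute ∨ over ∧]
= Q ∨ S   [simplify]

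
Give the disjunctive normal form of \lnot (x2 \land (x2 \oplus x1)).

\lnot x2 \lor (x1 \land x2)

\lnot (x2 \land (x2 \oplus x1))
≡ \lnot (x2 \land ((x2 \land \lnot x1) \lor (\lnot x2 \land x1)))   [expand \oplus]
≡ \lnot x2 \lor \lnot ((x2 \land \lnot x1) \lor (\lnot x2 \land x1))   [De Morgan]
≡ \lnot x2 \lor (\lnot (x2 \land \lnot x1) \land \lnot (\lnot x2 \land x1))   [De Morgan]
≡ \lnot x2 \lor ((\lnot x2 \lor \lnot \lnot x1) \land \lnot (\lnot x2 \land x1))   [De Morgan]
≡ \lnot x2 \lor ((\lnot x2 \lor x1) \land \lnot (\lnot x2 \land x1))   [double negation]
≡ \lnot x2 \lor ((\lnot x2 \lor x1) \land (\lnot \lnot x2 \lor \lnot x1))   [De Morgan]
≡ \lnot x2 \lor ((\lnot x2 \lor x1) \land (x2 \lor \lnot x1))   [double negation]
≡ \lnot x2 \lor (\lnot x2 \land x2) \lor (\lnot x2 \land \lnot x1) \lor (x1 \land x2) \lor (x1 \land \lnot x1)   [distribute \land over \lor]
≡ \lnot x2 \lor (x1 \land x2)   [simplify]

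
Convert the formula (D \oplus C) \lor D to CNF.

D \lor C

(D \oplus C) \lor D
≡ ((D \lor C) \land \lnot (D \land C)) \lor D   [expand \oplus]
≡ ((D \lor C) \land (\lnot D \lor \lnot C)) \lor D   [De Morgan]
≡ (D \lor C \lor D) \land (\lnot D \lor \lnot C \lor D)   [distribute \lor over \land]
≡ D \lor C   [simplify]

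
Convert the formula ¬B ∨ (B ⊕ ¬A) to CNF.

¬B ∨ A

¬B ∨ (B ⊕ ¬A)
= ¬B ∨ ((B ∨ ¬A) ∧ ¬(B ∧ ¬A))   (expand ⊕)
= ¬B ∨ ((B ∨ ¬A) ∧ (¬B ∨ ¬¬A))   (De Morgan)
= ¬B ∨ ((B ∨ ¬A) ∧ (¬B ∨ A))   (double negation)
= (¬B ∨ B ∨ ¬A) ∧ (¬B ∨ ¬B ∨ A)   (distribute ∨ over ∧)
= ¬B ∨ A   (simplify)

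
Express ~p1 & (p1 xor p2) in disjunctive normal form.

~p1 & p2

~p1 & (p1 xor p2)
≡ ~p1 & ((p1 & ~p2) | (~p1 & p2))   [expand xor]
≡ (~p1 & p1 & ~p2) | (~p1 & ~p1 & p2)   [distribute & over |]
≡ ~p1 & p2   [simplify]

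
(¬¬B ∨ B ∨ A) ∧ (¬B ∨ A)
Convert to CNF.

(¬¬B ∨ B ∨ A) ∧ (¬B ∨ A)
≡ (B ∨ B ∨ A) ∧ (¬B ∨ A)   [double negation]
≡ (B ∨ A) ∧ (¬B ∨ A)   [simplify]

(B ∨ A) ∧ (¬B ∨ A)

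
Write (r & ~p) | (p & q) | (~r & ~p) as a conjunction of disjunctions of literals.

~p | q

(r & ~p) | (p & q) | (~r & ~p)
= (r | p | ~r) & (r | p | ~p) & (r | q | ~r) & (r | q | ~p) & (~p | p | ~r) & (~p | p | ~p) & (~p | q | ~r) & (~p | q | ~p)   (distribute | over &)
= ~p | q   (simplify)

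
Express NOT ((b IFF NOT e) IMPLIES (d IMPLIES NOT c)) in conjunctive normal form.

(NOT b OR NOT e) AND (e OR b) AND d AND c

NOT ((b IFF NOT e) IMPLIES (d IMPLIES NOT c))
= NOT (NOT (b IFF NOT e) OR (d IMPLIES NOT c))
= NOT (NOT ((b IMPLIES NOT e) AND (NOT e IMPLIES b)) OR (d IMPLIES NOT c))
= NOT (NOT ((NOT b OR NOT e) AND (NOT e IMPLIES b)) OR (d IMPLIES NOT c))
= NOT (NOT ((NOT b OR NOT e) AND (NOT NOT e OR b)) OR (d IMPLIES NOT c))
= NOT (NOT ((NOT b OR NOT e) AND (NOT NOT e OR b)) OR NOT d OR NOT c)
= NOT NOT ((NOT b OR NOT e) AND (NOT NOT e OR b)) AND NOT NOT d AND NOT NOT c
= (NOT b OR NOT e) AND (NOT NOT e OR b) AND NOT NOT d AND NOT NOT c
= (NOT b OR NOT e) AND (e OR b) AND NOT NOT d AND NOT NOT c
= (NOT b OR NOT e) AND (e OR b) AND d AND NOT NOT c
= (NOT b OR NOT e) AND (e OR b) AND d AND c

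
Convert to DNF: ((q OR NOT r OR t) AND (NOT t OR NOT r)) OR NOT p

(q AND NOT t) OR NOT r OR NOT p

((q OR NOT r OR t) AND (NOT t OR NOT r)) OR NOT p
≡ (q AND NOT t) OR (q AND NOT r) OR (NOT r AND NOT t) OR (NOT r AND NOT r) OR (t AND NOT t) OR (t AND NOT r) OR NOT p   (distribute AND over OR)
≡ (q AND NOT t) OR NOT r OR NOT p   (simplify)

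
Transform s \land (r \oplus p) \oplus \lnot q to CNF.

s \land (r \oplus p) \oplus \lnot q
≡ (s \land (r \oplus p) \lor \lnot q) \land \lnot (s \land (r \oplus p) \land \lnot q)
≡ (s \land (r \lor p) \land \lnot (r \land p) \lor \lnot q) \land \lnot (s \land (r \oplus p) \land \lnot q)
≡ (s \land (r \lor p) \land \lnot (r \land p) \lor \lnot q) \land \lnot (s \land (r \lor p) \land \lnot (r \land p) \land \lnot q)
≡ (s \land (r \lor p) \land (\lnot r \lor \lnot p) \lor \lnot q) \land \lnot (s \land (r \lor p) \land \lnot (r \land p) \land \lnot q)
≡ (s \land (r \lor p) \land (\lnot r \lor \lnot p) \lor \lnot q) \land (\lnot s \lor \lnot (r \lor p) \lor \lnot \lnot (r \land p) \lor \lnot \lnot q)
≡ (s \land (r \lor p) \land (\lnot r \lor \lnot p) \lor \lnot q) \land (\lnot s \lor \lnot r \land \lnot p \lor \lnot \lnot (r \land p) \lor \lnot \lnot q)
≡ (s \land (r \lor p) \land (\lnot r \lor \lnot p) \lor \lnot q) \land (\lnot s \lor \lnot r \land \lnot p \lor r \land p \lor \lnot \lnot q)
≡ (s \land (r \lor p) \land (\lnot r \lor \lnot p) \lor \lnot q) \land (\lnot s \lor \lnot r \land \lnot p \lor r \land p \lor q)
≡ (s \lor \lnot q) \land (r \lor p \lor \lnot q) \land (\lnot r \lor \lnot p \lor \lnot q) \land (\lnot s \lor \lnot r \lor r \lor q) \land (\lnot s \lor \lnot r \lor p \lor q) \land (\lnot s \lor \lnot p \lor r \lor q) \land (\lnot s \lor \lnot p \lor p \lor q)
≡ (s \lor \lnot q) \land (r \lor p \lor \lnot q) \land (\lnot r \lor \lnot p \lor \lnot q) \land (\lnot s \lor \lnot r \lor p \lor q) \land (\lnot s \lor \lnot p \lor r \lor q)

(s \lor \lnot q) \land (r \lor p \lor \lnot q) \land (\lnot r \lor \lnot p \lor \lnot q) \land (\lnot s \lor \lnot r \lor p \lor q) \land (\lnot s \lor \lnot p \lor r \lor q)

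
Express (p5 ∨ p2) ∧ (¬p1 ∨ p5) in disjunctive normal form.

(p5 ∨ p2) ∧ (¬p1 ∨ p5)
⇔ p5 ∧ ¬p1 ∨ p5 ∧ p5 ∨ p2 ∧ ¬p1 ∨ p2 ∧ p5
⇔ p5 ∨ p2 ∧ ¬p1

p5 ∨ p2 ∧ ¬p1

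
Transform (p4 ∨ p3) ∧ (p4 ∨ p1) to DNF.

p4 ∨ (p3 ∧ p1)

(p4 ∨ p3) ∧ (p4 ∨ p1)
≡ (p4 ∧ p4) ∨ (p4 ∧ p1) ∨ (p3 ∧ p4) ∨ (p3 ∧ p1)   [distribute ∧ over ∨]
≡ p4 ∨ (p3 ∧ p1)   [simplify]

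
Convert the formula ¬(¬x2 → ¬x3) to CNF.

¬x2 ∧ x3

¬(¬x2 → ¬x3)
≡ ¬(¬¬x2 ∨ ¬x3)   [eliminate →]
≡ ¬¬¬x2 ∧ ¬¬x3   [De Morgan]
≡ ¬x2 ∧ ¬¬x3   [double negation]
≡ ¬x2 ∧ x3   [double negation]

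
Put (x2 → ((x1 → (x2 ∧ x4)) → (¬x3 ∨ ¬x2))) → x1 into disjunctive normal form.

(x2 → ((x1 → (x2 ∧ x4)) → (¬x3 ∨ ¬x2))) → x1
⇔ ¬(x2 → ((x1 → (x2 ∧ x4)) → (¬x3 ∨ ¬x2))) ∨ x1   [eliminate →]
⇔ ¬(¬x2 ∨ ((x1 → (x2 ∧ x4)) → (¬x3 ∨ ¬x2))) ∨ x1   [eliminate →]
⇔ ¬(¬x2 ∨ ¬(x1 → (x2 ∧ x4)) ∨ ¬x3 ∨ ¬x2) ∨ x1   [eliminate →]
⇔ ¬(¬x2 ∨ ¬(¬x1 ∨ (x2 ∧ x4)) ∨ ¬x3 ∨ ¬x2) ∨ x1   [eliminate →]
⇔ (¬¬x2 ∧ ¬¬(¬x1 ∨ (x2 ∧ x4)) ∧ ¬¬x3 ∧ ¬¬x2) ∨ x1   [De Morgan]
⇔ (x2 ∧ ¬¬(¬x1 ∨ (x2 ∧ x4)) ∧ ¬¬x3 ∧ ¬¬x2) ∨ x1   [double negation]
⇔ (x2 ∧ (¬x1 ∨ (x2 ∧ x4)) ∧ ¬¬x3 ∧ ¬¬x2) ∨ x1   [double negation]
⇔ (x2 ∧ (¬x1 ∨ (x2 ∧ x4)) ∧ x3 ∧ ¬¬x2) ∨ x1   [double negation]
⇔ (x2 ∧ (¬x1 ∨ (x2 ∧ x4)) ∧ x3 ∧ x2) ∨ x1   [double negation]
⇔ (x2 ∧ ¬x1 ∧ x3 ∧ x2) ∨ (x2 ∧ x2 ∧ x4 ∧ x3 ∧ x2) ∨ x1   [distribute ∧ over ∨]
⇔ (x2 ∧ ¬x1 ∧ x3) ∨ (x2 ∧ x4 ∧ x3) ∨ x1   [simplify]

(x2 ∧ ¬x1 ∧ x3) ∨ (x2 ∧ x4 ∧ x3) ∨ x1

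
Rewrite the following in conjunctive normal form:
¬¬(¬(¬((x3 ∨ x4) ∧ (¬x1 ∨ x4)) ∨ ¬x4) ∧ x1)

¬¬(¬(¬((x3 ∨ x4) ∧ (¬x1 ∨ x4)) ∨ ¬x4) ∧ x1)
≡ ¬(¬((x3 ∨ x4) ∧ (¬x1 ∨ x4)) ∨ ¬x4) ∧ x1
≡ ¬¬((x3 ∨ x4) ∧ (¬x1 ∨ x4)) ∧ ¬¬x4 ∧ x1
≡ (x3 ∨ x4) ∧ (¬x1 ∨ x4) ∧ ¬¬x4 ∧ x1
≡ (x3 ∨ x4) ∧ (¬x1 ∨ x4) ∧ x4 ∧ x1
≡ x4 ∧ x1

x4 ∧ x1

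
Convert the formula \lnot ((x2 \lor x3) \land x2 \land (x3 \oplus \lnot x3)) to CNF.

(\lnot x2 \lor \lnot x3) \land (\lnot x2 \lor x3)

\lnot ((x2 \lor x3) \land x2 \land (x3 \oplus \lnot x3))
≡ \lnot ((x2 \lor x3) \land x2 \land (x3 \lor \lnot x3) \land \lnot (x3 \land \lnot x3))   — expand \oplus
≡ \lnot (x2 \lor x3) \lor \lnot x2 \lor \lnot (x3 \lor \lnot x3) \lor \lnot \lnot (x3 \land \lnot x3)   — De Morgan
≡ (\lnot x2 \land \lnot x3) \lor \lnot x2 \lor \lnot (x3 \lor \lnot x3) \lor \lnot \lnot (x3 \land \lnot x3)   — De Morgan
≡ (\lnot x2 \land \lnot x3) \lor \lnot x2 \lor (\lnot x3 \land \lnot \lnot x3) \lor \lnot \lnot (x3 \land \lnot x3)   — De Morgan
≡ (\lnot x2 \land \lnot x3) \lor \lnot x2 \lor (\lnot x3 \land x3) \lor \lnot \lnot (x3 \land \lnot x3)   — double negation
≡ (\lnot x2 \land \lnot x3) \lor \lnot x2 \lor (\lnot x3 \land x3) \lor (x3 \land \lnot x3)   — double negation
≡ (\lnot x2 \lor \lnot x2 \lor \lnot x3 \lor x3) \land (\lnot x2 \lor \lnot x2 \lor \lnot x3 \lor \lnot x3) \land (\lnot x2 \lor \lnot x2 \lor x3 \lor x3) \land (\lnot x2 \lor \lnot x2 \lor x3 \lor \lnot x3) \land (\lnot x3 \lor \lnot x2 \lor \lnot x3 \lor x3) \land (\lnot x3 \lor \lnot x2 \lor \lnot x3 \lor \lnot x3) \land (\lnot x3 \lor \lnot x2 \lor x3 \lor x3) \land (\lnot x3 \lor \lnot x2 \lor x3 \lor \lnot x3)   — distribute \lor over \land
≡ (\lnot x2 \lor \lnot x3) \land (\lnot x2 \lor x3)   — simplify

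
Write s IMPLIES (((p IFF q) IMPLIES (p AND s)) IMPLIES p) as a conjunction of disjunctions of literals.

s IMPLIES (((p IFF q) IMPLIES (p AND s)) IMPLIES p)
≡ NOT s OR (((p IFF q) IMPLIES (p AND s)) IMPLIES p)   [eliminate IMPLIES]
≡ NOT s OR NOT ((p IFF q) IMPLIES (p AND s)) OR p   [eliminate IMPLIES]
≡ NOT s OR NOT (NOT (p IFF q) OR (p AND s)) OR p   [eliminate IMPLIES]
≡ NOT s OR NOT (NOT ((p IMPLIES q) AND (q IMPLIES p)) OR (p AND s)) OR p   [eliminate IFF]
≡ NOT s OR NOT (NOT ((NOT p OR q) AND (q IMPLIES p)) OR (p AND s)) OR p   [eliminate IMPLIES]
≡ NOT s OR NOT (NOT ((NOT p OR q) AND (NOT q OR p)) OR (p AND s)) OR p   [eliminate IMPLIES]
≡ NOT s OR (NOT NOT ((NOT p OR q) AND (NOT q OR p)) AND NOT (p AND s)) OR p   [De Morgan]
≡ NOT s OR ((NOT p OR q) AND (NOT q OR p) AND NOT (p AND s)) OR p   [double negation]
≡ NOT s OR ((NOT p OR q) AND (NOT q OR p) AND (NOT p OR NOT s)) OR p   [De Morgan]
≡ (NOT s OR NOT p OR q OR p) AND (NOT s OR NOT q OR p OR p) AND (NOT s OR NOT p OR NOT s OR p)   [distribute OR over AND]
≡ NOT s OR NOT q OR p   [simplify]

NOT s OR NOT q OR p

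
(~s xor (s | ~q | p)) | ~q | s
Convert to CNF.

s | ~p | ~q

(~s xor (s | ~q | p)) | ~q | s
= ((~s | s | ~q | p) & ~(~s & (s | ~q | p))) | ~q | s
= ((~s | s | ~q | p) & (~~s | ~(s | ~q | p))) | ~q | s
= ((~s | s | ~q | p) & (s | ~(s | ~q | p))) | ~q | s
= ((~s | s | ~q | p) & (s | (~s & ~~q & ~p))) | ~q | s
= ((~s | s | ~q | p) & (s | (~s & q & ~p))) | ~q | s
= (~s | s | ~q | p | ~q | s) & (s | ~s | ~q | s) & (s | q | ~q | s) & (s | ~p | ~q | s)
= s | ~p | ~q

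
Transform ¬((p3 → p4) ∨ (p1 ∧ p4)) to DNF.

¬((p3 → p4) ∨ (p1 ∧ p4))
= ¬(¬p3 ∨ p4 ∨ (p1 ∧ p4))   (eliminate →)
= ¬¬p3 ∧ ¬p4 ∧ ¬(p1 ∧ p4)   (De Morgan)
= p3 ∧ ¬p4 ∧ ¬(p1 ∧ p4)   (double negation)
= p3 ∧ ¬p4 ∧ (¬p1 ∨ ¬p4)   (De Morgan)
= (p3 ∧ ¬p4 ∧ ¬p1) ∨ (p3 ∧ ¬p4 ∧ ¬p4)   (distribute ∧ over ∨)
= p3 ∧ ¬p4   (simplify)

p3 ∧ ¬p4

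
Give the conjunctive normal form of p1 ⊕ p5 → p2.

p1 ⊕ p5 → p2
⇔ ¬(p1 ⊕ p5) ∨ p2
⇔ ¬((p1 ∨ p5) ∧ ¬(p1 ∧ p5)) ∨ p2
⇔ ¬(p1 ∨ p5) ∨ ¬¬(p1 ∧ p5) ∨ p2
⇔ ¬p1 ∧ ¬p5 ∨ ¬¬(p1 ∧ p5) ∨ p2
⇔ ¬p1 ∧ ¬p5 ∨ p1 ∧ p5 ∨ p2
⇔ (¬p1 ∨ p1 ∨ p2) ∧ (¬p1 ∨ p5 ∨ p2) ∧ (¬p5 ∨ p1 ∨ p2) ∧ (¬p5 ∨ p5 ∨ p2)
⇔ (¬p1 ∨ p5 ∨ p2) ∧ (¬p5 ∨ p1 ∨ p2)

(¬p1 ∨ p5 ∨ p2) ∧ (¬p5 ∨ p1 ∨ p2)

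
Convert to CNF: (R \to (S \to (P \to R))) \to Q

(R \lor Q) \land (S \lor Q) \land (P \lor Q) \land (\lnot R \lor Q)

(R \to (S \to (P \to R))) \to Q
≡ \lnot (R \to (S \to (P \to R))) \lor Q
≡ \lnot (\lnot R \lor (S \to (P \to R))) \lor Q
≡ \lnot (\lnot R \lor \lnot S \lor (P \to R)) \lor Q
≡ \lnot (\lnot R \lor \lnot S \lor \lnot P \lor R) \lor Q
≡ \lnot \lnot R \land \lnot \lnot S \land \lnot \lnot P \land \lnot R \lor Q
≡ R \land \lnot \lnot S \land \lnot \lnot P \land \lnot R \lor Q
≡ R \land S \land \lnot \lnot P \land \lnot R \lor Q
≡ R \land S \land P \land \lnot R \lor Q
≡ (R \lor Q) \land (S \lor Q) \land (P \lor Q) \land (\lnot R \lor Q)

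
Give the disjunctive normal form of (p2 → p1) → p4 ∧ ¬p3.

p2 ∧ ¬p1 ∨ p4 ∧ ¬p3

(p2 → p1) → p4 ∧ ¬p3
= ¬(p2 → p1) ∨ p4 ∧ ¬p3
= ¬(¬p2 ∨ p1) ∨ p4 ∧ ¬p3
= ¬¬p2 ∧ ¬p1 ∨ p4 ∧ ¬p3
= p2 ∧ ¬p1 ∨ p4 ∧ ¬p3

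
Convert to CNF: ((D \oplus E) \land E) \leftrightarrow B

(\lnot E \lor D \lor B) \land (\lnot B \lor \lnot D \lor \lnot E) \land (\lnot B \lor E)

((D \oplus E) \land E) \leftrightarrow B
≡ (((D \oplus E) \land E) \to B) \land (B \to ((D \oplus E) \land E))   — eliminate \leftrightarrow
≡ (\lnot ((D \oplus E) \land E) \lor B) \land (B \to ((D \oplus E) \land E))   — eliminate \to
≡ (\lnot ((D \lor E) \land \lnot (D \land E) \land E) \lor B) \land (B \to ((D \oplus E) \land E))   — expand \oplus
≡ (\lnot ((D \lor E) \land \lnot (D \land E) \land E) \lor B) \land (\lnot B \lor ((D \oplus E) \land E))   — eliminate \to
≡ (\lnot ((D \lor E) \land \lnot (D \land E) \land E) \lor B) \land (\lnot B \lor ((D \lor E) \land \lnot (D \land E) \land E))   — expand \oplus
≡ (\lnot (D \lor E) \lor \lnot \lnot (D \land E) \lor \lnot E \lor B) \land (\lnot B \lor ((D \lor E) \land \lnot (D \land E) \land E))   — De Morgan
≡ ((\lnot D \land \lnot E) \lor \lnot \lnot (D \land E) \lor \lnot E \lor B) \land (\lnot B \lor ((D \lor E) \land \lnot (D \land E) \land E))   — De Morgan
≡ ((\lnot D \land \lnot E) \lor (D \land E) \lor \lnot E \lor B) \land (\lnot B \lor ((D \lor E) \land \lnot (D \land E) \land E))   — double negation
≡ ((\lnot D \land \lnot E) \lor (D \land E) \lor \lnot E \lor B) \land (\lnot B \lor ((D \lor E) \land (\lnot D \lor \lnot E) \land E))   — De Morgan
≡ (\lnot D \lor D \lor \lnot E \lor B) \land (\lnot D \lor E \lor \lnot E \lor B) \land (\lnot E \lor D \lor \lnot E \lor B) \land (\lnot E \lor E \lor \lnot E \lor B) \land (\lnot B \lor D \lor E) \land (\lnot B \lor \lnot D \lor \lnot E) \land (\lnot B \lor E)   — distribute \lor over \land
≡ (\lnot E \lor D \lor B) \land (\lnot B \lor \lnot D \lor \lnot E) \land (\lnot B \lor E)   — simplify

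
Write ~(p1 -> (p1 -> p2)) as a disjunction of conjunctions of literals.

p1 & ~p2

~(p1 -> (p1 -> p2))
⇔ ~(~p1 | (p1 -> p2))   [eliminate ->]
⇔ ~(~p1 | ~p1 | p2)   [eliminate ->]
⇔ ~~p1 & ~~p1 & ~p2   [De Morgan]
⇔ p1 & ~~p1 & ~p2   [double negation]
⇔ p1 & p1 & ~p2   [double negation]
⇔ p1 & ~p2   [simplify]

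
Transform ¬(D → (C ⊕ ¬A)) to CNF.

¬(D → (C ⊕ ¬A))
⇔ ¬(¬D ∨ (C ⊕ ¬A))   — eliminate →
⇔ ¬(¬D ∨ ((C ∨ ¬A) ∧ ¬(C ∧ ¬A)))   — expand ⊕
⇔ ¬¬D ∧ ¬((C ∨ ¬A) ∧ ¬(C ∧ ¬A))   — De Morgan
⇔ D ∧ ¬((C ∨ ¬A) ∧ ¬(C ∧ ¬A))   — double negation
⇔ D ∧ (¬(C ∨ ¬A) ∨ ¬¬(C ∧ ¬A))   — De Morgan
⇔ D ∧ ((¬C ∧ ¬¬A) ∨ ¬¬(C ∧ ¬A))   — De Morgan
⇔ D ∧ ((¬C ∧ A) ∨ ¬¬(C ∧ ¬A))   — double negation
⇔ D ∧ ((¬C ∧ A) ∨ (C ∧ ¬A))   — double negation
⇔ D ∧ (¬C ∨ C) ∧ (¬C ∨ ¬A) ∧ (A ∨ C) ∧ (A ∨ ¬A)   — distribute ∨ over ∧
⇔ D ∧ (¬C ∨ ¬A) ∧ (A ∨ C)   — simplify

D ∧ (¬C ∨ ¬A) ∧ (A ∨ C)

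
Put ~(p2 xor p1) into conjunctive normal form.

(~p2 | p1) & (~p1 | p2)

~(p2 xor p1)
≡ ~((p2 | p1) & ~(p2 & p1))   [expand xor]
≡ ~(p2 | p1) | ~~(p2 & p1)   [De Morgan]
≡ (~p2 & ~p1) | ~~(p2 & p1)   [De Morgan]
≡ (~p2 & ~p1) | (p2 & p1)   [double negation]
≡ (~p2 | p2) & (~p2 | p1) & (~p1 | p2) & (~p1 | p1)   [distribute | over &]
≡ (~p2 | p1) & (~p1 | p2)   [simplify]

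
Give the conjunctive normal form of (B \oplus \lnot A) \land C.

(B \oplus \lnot A) \land C
= (B \lor \lnot A) \land \lnot (B \land \lnot A) \land C   — expand \oplus
= (B \lor \lnot A) \land (\lnot B \lor \lnot \lnot A) \land C   — De Morgan
= (B \lor \lnot A) \land (\lnot B \lor A) \land C   — double negation

(B \lor \lnot A) \land (\lnot B \lor A) \land C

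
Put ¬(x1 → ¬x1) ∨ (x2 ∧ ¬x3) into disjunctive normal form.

x1 ∨ (x2 ∧ ¬x3)

¬(x1 → ¬x1) ∨ (x2 ∧ ¬x3)
= ¬(¬x1 ∨ ¬x1) ∨ (x2 ∧ ¬x3)
= (¬¬x1 ∧ ¬¬x1) ∨ (x2 ∧ ¬x3)
= (x1 ∧ ¬¬x1) ∨ (x2 ∧ ¬x3)
= (x1 ∧ x1) ∨ (x2 ∧ ¬x3)
= x1 ∨ (x2 ∧ ¬x3)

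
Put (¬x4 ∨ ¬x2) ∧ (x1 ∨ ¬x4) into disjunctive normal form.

(¬x4 ∨ ¬x2) ∧ (x1 ∨ ¬x4)
⇔ (¬x4 ∧ x1) ∨ (¬x4 ∧ ¬x4) ∨ (¬x2 ∧ x1) ∨ (¬x2 ∧ ¬x4)   [distribute ∧ over ∨]
⇔ ¬x4 ∨ (¬x2 ∧ x1)   [simplify]

¬x4 ∨ (¬x2 ∧ x1)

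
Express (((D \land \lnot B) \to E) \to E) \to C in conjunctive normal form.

(((D \land \lnot B) \to E) \to E) \to C
= \lnot (((D \land \lnot B) \to E) \to E) \lor C   (eliminate \to)
= \lnot (\lnot ((D \land \lnot B) \to E) \lor E) \lor C   (eliminate \to)
= \lnot (\lnot (\lnot (D \land \lnot B) \lor E) \lor E) \lor C   (eliminate \to)
= (\lnot \lnot (\lnot (D \land \lnot B) \lor E) \land \lnot E) \lor C   (De Morgan)
= ((\lnot (D \land \lnot B) \lor E) \land \lnot E) \lor C   (double negation)
= ((\lnot D \lor \lnot \lnot B \lor E) \land \lnot E) \lor C   (De Morgan)
= ((\lnot D \lor B \lor E) \land \lnot E) \lor C   (double negation)
= (\lnot D \lor B \lor E \lor C) \land (\lnot E \lor C)   (distribute \lor over \land)

(\lnot D \lor B \lor E \lor C) \land (\lnot E \lor C)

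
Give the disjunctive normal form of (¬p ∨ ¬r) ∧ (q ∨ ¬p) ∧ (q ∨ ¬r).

(¬p ∧ q) ∨ (¬p ∧ ¬r) ∨ (¬r ∧ q)

(¬p ∨ ¬r) ∧ (q ∨ ¬p) ∧ (q ∨ ¬r)
≡ (¬p ∧ q ∧ q) ∨ (¬p ∧ q ∧ ¬r) ∨ (¬p ∧ ¬p ∧ q) ∨ (¬p ∧ ¬p ∧ ¬r) ∨ (¬r ∧ q ∧ q) ∨ (¬r ∧ q ∧ ¬r) ∨ (¬r ∧ ¬p ∧ q) ∨ (¬r ∧ ¬p ∧ ¬r)   [distribute ∧ over ∨]
≡ (¬p ∧ q) ∨ (¬p ∧ ¬r) ∨ (¬r ∧ q)   [simplify]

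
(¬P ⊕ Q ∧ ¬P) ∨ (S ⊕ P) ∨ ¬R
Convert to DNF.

¬P ∧ ¬Q ∨ S ∧ ¬P ∨ ¬S ∧ P ∨ ¬R

(¬P ⊕ Q ∧ ¬P) ∨ (S ⊕ P) ∨ ¬R
⇔ ¬P ∧ ¬(Q ∧ ¬P) ∨ ¬¬P ∧ Q ∧ ¬P ∨ (S ⊕ P) ∨ ¬R   — expand ⊕
⇔ ¬P ∧ ¬(Q ∧ ¬P) ∨ ¬¬P ∧ Q ∧ ¬P ∨ S ∧ ¬P ∨ ¬S ∧ P ∨ ¬R   — expand ⊕
⇔ ¬P ∧ (¬Q ∨ ¬¬P) ∨ ¬¬P ∧ Q ∧ ¬P ∨ S ∧ ¬P ∨ ¬S ∧ P ∨ ¬R   — De Morgan
⇔ ¬P ∧ (¬Q ∨ P) ∨ ¬¬P ∧ Q ∧ ¬P ∨ S ∧ ¬P ∨ ¬S ∧ P ∨ ¬R   — double negation
⇔ ¬P ∧ (¬Q ∨ P) ∨ P ∧ Q ∧ ¬P ∨ S ∧ ¬P ∨ ¬S ∧ P ∨ ¬R   — double negation
⇔ ¬P ∧ ¬Q ∨ ¬P ∧ P ∨ P ∧ Q ∧ ¬P ∨ S ∧ ¬P ∨ ¬S ∧ P ∨ ¬R   — distribute ∧ over ∨
⇔ ¬P ∧ ¬Q ∨ S ∧ ¬P ∨ ¬S ∧ P ∨ ¬R   — simplify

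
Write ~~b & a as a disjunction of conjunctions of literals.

b & a

~~b & a
≡ b & a   [double negation]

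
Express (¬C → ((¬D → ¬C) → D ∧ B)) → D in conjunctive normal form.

(¬C → ((¬D → ¬C) → D ∧ B)) → D
⇔ ¬(¬C → ((¬D → ¬C) → D ∧ B)) ∨ D   [eliminate →]
⇔ ¬(¬¬C ∨ ((¬D → ¬C) → D ∧ B)) ∨ D   [eliminate →]
⇔ ¬(¬¬C ∨ ¬(¬D → ¬C) ∨ D ∧ B) ∨ D   [eliminate →]
⇔ ¬(¬¬C ∨ ¬(¬¬D ∨ ¬C) ∨ D ∧ B) ∨ D   [eliminate →]
⇔ ¬¬¬C ∧ ¬¬(¬¬D ∨ ¬C) ∧ ¬(D ∧ B) ∨ D   [De Morgan]
⇔ ¬C ∧ ¬¬(¬¬D ∨ ¬C) ∧ ¬(D ∧ B) ∨ D   [double negation]
⇔ ¬C ∧ (¬¬D ∨ ¬C) ∧ ¬(D ∧ B) ∨ D   [double negation]
⇔ ¬C ∧ (D ∨ ¬C) ∧ ¬(D ∧ B) ∨ D   [double negation]
⇔ ¬C ∧ (D ∨ ¬C) ∧ (¬D ∨ ¬B) ∨ D   [De Morgan]
⇔ (¬C ∨ D) ∧ (D ∨ ¬C ∨ D) ∧ (¬D ∨ ¬B ∨ D)   [distribute ∨ over ∧]
⇔ ¬C ∨ D   [simplify]

¬C ∨ D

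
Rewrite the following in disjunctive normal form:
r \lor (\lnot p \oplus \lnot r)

r \lor (\lnot p \oplus \lnot r)
= r \lor (\lnot p \land \lnot \lnot r) \lor (\lnot \lnot p \land \lnot r)   (expand \oplus)
= r \lor (\lnot p \land r) \lor (\lnot \lnot p \land \lnot r)   (double negation)
= r \lor (\lnot p \land r) \lor (p \land \lnot r)   (double negation)
= r \lor (p \land \lnot r)   (simplify)

r \lor (p \land \lnot r)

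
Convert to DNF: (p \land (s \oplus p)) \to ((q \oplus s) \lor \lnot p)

(p \land (s \oplus p)) \to ((q \oplus s) \lor \lnot p)
⇔ \lnot (p \land (s \oplus p)) \lor (q \oplus s) \lor \lnot p   [eliminate \to]
⇔ \lnot (p \land ((s \land \lnot p) \lor (\lnot s \land p))) \lor (q \oplus s) \lor \lnot p   [expand \oplus]
⇔ \lnot (p \land ((s \land \lnot p) \lor (\lnot s \land p))) \lor (q \land \lnot s) \lor (\lnot q \land s) \lor \lnot p   [expand \oplus]
⇔ \lnot p \lor \lnot ((s \land \lnot p) \lor (\lnot s \land p)) \lor (q \land \lnot s) \lor (\lnot q \land s) \lor \lnot p   [De Morgan]
⇔ \lnot p \lor (\lnot (s \land \lnot p) \land \lnot (\lnot s \land p)) \lor (q \land \lnot s) \lor (\lnot q \land s) \lor \lnot p   [De Morgan]
⇔ \lnot p \lor ((\lnot s \lor \lnot \lnot p) \land \lnot (\lnot s \land p)) \lor (q \land \lnot s) \lor (\lnot q \land s) \lor \lnot p   [De Morgan]
⇔ \lnot p \lor ((\lnot s \lor p) \land \lnot (\lnot s \land p)) \lor (q \land \lnot s) \lor (\lnot q \land s) \lor \lnot p   [double negation]
⇔ \lnot p \lor ((\lnot s \lor p) \land (\lnot \lnot s \lor \lnot p)) \lor (q \land \lnot s) \lor (\lnot q \land s) \lor \lnot p   [De Morgan]
⇔ \lnot p \lor ((\lnot s \lor p) \land (s \lor \lnot p)) \lor (q \land \lnot s) \lor (\lnot q \land s) \lor \lnot p   [double negation]
⇔ \lnot p \lor (\lnot s \land s) \lor (\lnot s \land \lnot p) \lor (p \land s) \lor (p \land \lnot p) \lor (q \land \lnot s) \lor (\lnot q \land s) \lor \lnot p   [distribute \land over \lor]
⇔ \lnot p \lor (p \land s) \lor (q \land \lnot s) \lor (\lnot q \land s)   [simplify]

\lnot p \lor (p \land s) \lor (q \land \lnot s) \lor (\lnot q \land s)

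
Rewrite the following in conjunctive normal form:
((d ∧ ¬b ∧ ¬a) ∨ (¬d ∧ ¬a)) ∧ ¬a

(¬b ∨ ¬d) ∧ ¬a

((d ∧ ¬b ∧ ¬a) ∨ (¬d ∧ ¬a)) ∧ ¬a
≡ (d ∨ ¬d) ∧ (d ∨ ¬a) ∧ (¬b ∨ ¬d) ∧ (¬b ∨ ¬a) ∧ (¬a ∨ ¬d) ∧ (¬a ∨ ¬a) ∧ ¬a
≡ (¬b ∨ ¬d) ∧ ¬a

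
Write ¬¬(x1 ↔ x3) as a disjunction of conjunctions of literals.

¬¬(x1 ↔ x3)
≡ ¬¬((x1 → x3) ∧ (x3 → x1))   [eliminate ↔]
≡ ¬¬((¬x1 ∨ x3) ∧ (x3 → x1))   [eliminate →]
≡ ¬¬((¬x1 ∨ x3) ∧ (¬x3 ∨ x1))   [eliminate →]
≡ (¬x1 ∨ x3) ∧ (¬x3 ∨ x1)   [double negation]
≡ (¬x1 ∧ ¬x3) ∨ (¬x1 ∧ x1) ∨ (x3 ∧ ¬x3) ∨ (x3 ∧ x1)   [distribute ∧ over ∨]
≡ (¬x1 ∧ ¬x3) ∨ (x3 ∧ x1)   [simplify]

(¬x1 ∧ ¬x3) ∨ (x3 ∧ x1)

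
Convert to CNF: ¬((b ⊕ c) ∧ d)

¬((b ⊕ c) ∧ d)
≡ ¬((b ∨ c) ∧ ¬(b ∧ c) ∧ d)   [expand ⊕]
≡ ¬(b ∨ c) ∨ ¬¬(b ∧ c) ∨ ¬d   [De Morgan]
≡ ¬b ∧ ¬c ∨ ¬¬(b ∧ c) ∨ ¬d   [De Morgan]
≡ ¬b ∧ ¬c ∨ b ∧ c ∨ ¬d   [double negation]
≡ (¬b ∨ b ∨ ¬d) ∧ (¬b ∨ c ∨ ¬d) ∧ (¬c ∨ b ∨ ¬d) ∧ (¬c ∨ c ∨ ¬d)   [distribute ∨ over ∧]
≡ (¬b ∨ c ∨ ¬d) ∧ (¬c ∨ b ∨ ¬d)   [simplify]

(¬b ∨ c ∨ ¬d) ∧ (¬c ∨ b ∨ ¬d)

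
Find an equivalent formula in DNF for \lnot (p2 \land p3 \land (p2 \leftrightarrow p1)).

\lnot (p2 \land p3 \land (p2 \leftrightarrow p1))
= \lnot (p2 \land p3 \land (p2 \to p1) \land (p1 \to p2))   [eliminate \leftrightarrow]
= \lnot (p2 \land p3 \land (\lnot p2 \lor p1) \land (p1 \to p2))   [eliminate \to]
= \lnot (p2 \land p3 \land (\lnot p2 \lor p1) \land (\lnot p1 \lor p2))   [eliminate \to]
= \lnot p2 \lor \lnot p3 \lor \lnot (\lnot p2 \lor p1) \lor \lnot (\lnot p1 \lor p2)   [De Morgan]
= \lnot p2 \lor \lnot p3 \lor (\lnot \lnot p2 \land \lnot p1) \lor \lnot (\lnot p1 \lor p2)   [De Morgan]
= \lnot p2 \lor \lnot p3 \lor (p2 \land \lnot p1) \lor \lnot (\lnot p1 \lor p2)   [double negation]
= \lnot p2 \lor \lnot p3 \lor (p2 \land \lnot p1) \lor (\lnot \lnot p1 \land \lnot p2)   [De Morgan]
= \lnot p2 \lor \lnot p3 \lor (p2 \land \lnot p1) \lor (p1 \land \lnot p2)   [double negation]
= \lnot p2 \lor \lnot p3 \lor (p2 \land \lnot p1)   [simplify]

\lnot p2 \lor \lnot p3 \lor (p2 \land \lnot p1)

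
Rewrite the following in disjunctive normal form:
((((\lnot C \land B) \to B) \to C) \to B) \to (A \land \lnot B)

((((\lnot C \land B) \to B) \to C) \to B) \to (A \land \lnot B)
≡ \lnot ((((\lnot C \land B) \to B) \to C) \to B) \lor (A \land \lnot B)   [eliminate \to]
≡ \lnot (\lnot (((\lnot C \land B) \to B) \to C) \lor B) \lor (A \land \lnot B)   [eliminate \to]
≡ \lnot (\lnot (\lnot ((\lnot C \land B) \to B) \lor C) \lor B) \lor (A \land \lnot B)   [eliminate \to]
≡ \lnot (\lnot (\lnot (\lnot (\lnot C \land B) \lor B) \lor C) \lor B) \lor (A \land \lnot B)   [eliminate \to]
≡ (\lnot \lnot (\lnot (\lnot (\lnot C \land B) \lor B) \lor C) \land \lnot B) \lor (A \land \lnot B)   [De Morgan]
≡ ((\lnot (\lnot (\lnot C \land B) \lor B) \lor C) \land \lnot B) \lor (A \land \lnot B)   [double negation]
≡ (((\lnot \lnot (\lnot C \land B) \land \lnot B) \lor C) \land \lnot B) \lor (A \land \lnot B)   [De Morgan]
≡ (((\lnot C \land B \land \lnot B) \lor C) \land \lnot B) \lor (A \land \lnot B)   [double negation]
≡ (\lnot C \land B \land \lnot B \land \lnot B) \lor (C \land \lnot B) \lor (A \land \lnot B)   [distribute \land over \lor]
≡ (C \land \lnot B) \lor (A \land \lnot B)   [simplify]

(C \land \lnot B) \lor (A \land \lnot B)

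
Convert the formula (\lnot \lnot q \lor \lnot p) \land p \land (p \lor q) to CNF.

(q \lor \lnot p) \land p

(\lnot \lnot q \lor \lnot p) \land p \land (p \lor q)
≡ (q \lor \lnot p) \land p \land (p \lor q)   — double negation
≡ (q \lor \lnot p) \land p   — simplify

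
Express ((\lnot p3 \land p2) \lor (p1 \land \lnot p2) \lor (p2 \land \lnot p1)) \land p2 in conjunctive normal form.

((\lnot p3 \land p2) \lor (p1 \land \lnot p2) \lor (p2 \land \lnot p1)) \land p2
≡ (\lnot p3 \lor p1 \lor p2) \land (\lnot p3 \lor p1 \lor \lnot p1) \land (\lnot p3 \lor \lnot p2 \lor p2) \land (\lnot p3 \lor \lnot p2 \lor \lnot p1) \land (p2 \lor p1 \lor p2) \land (p2 \lor p1 \lor \lnot p1) \land (p2 \lor \lnot p2 \lor p2) \land (p2 \lor \lnot p2 \lor \lnot p1) \land p2   [distribute \lor over \land]
≡ (\lnot p3 \lor \lnot p2 \lor \lnot p1) \land p2   [simplify]

(\lnot p3 \lor \lnot p2 \lor \lnot p1) \land p2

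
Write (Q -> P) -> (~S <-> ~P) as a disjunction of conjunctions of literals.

(Q -> P) -> (~S <-> ~P)
= ~(Q -> P) | (~S <-> ~P)   [eliminate ->]
= ~(~Q | P) | (~S <-> ~P)   [eliminate ->]
= ~(~Q | P) | ((~S -> ~P) & (~P -> ~S))   [eliminate <->]
= ~(~Q | P) | ((~~S | ~P) & (~P -> ~S))   [eliminate ->]
= ~(~Q | P) | ((~~S | ~P) & (~~P | ~S))   [eliminate ->]
= (~~Q & ~P) | ((~~S | ~P) & (~~P | ~S))   [De Morgan]
= (Q & ~P) | ((~~S | ~P) & (~~P | ~S))   [double negation]
= (Q & ~P) | ((S | ~P) & (~~P | ~S))   [double negation]
= (Q & ~P) | ((S | ~P) & (P | ~S))   [double negation]
= (Q & ~P) | (S & P) | (S & ~S) | (~P & P) | (~P & ~S)   [distribute & over |]
= (Q & ~P) | (S & P) | (~P & ~S)   [simplify]

(Q & ~P) | (S & P) | (~P & ~S)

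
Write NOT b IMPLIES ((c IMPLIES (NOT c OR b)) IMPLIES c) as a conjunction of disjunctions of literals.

b OR c

NOT b IMPLIES ((c IMPLIES (NOT c OR b)) IMPLIES c)
≡ NOT NOT b OR ((c IMPLIES (NOT c OR b)) IMPLIES c)   — eliminate IMPLIES
≡ NOT NOT b OR NOT (c IMPLIES (NOT c OR b)) OR c   — eliminate IMPLIES
≡ NOT NOT b OR NOT (NOT c OR NOT c OR b) OR c   — eliminate IMPLIES
≡ b OR NOT (NOT c OR NOT c OR b) OR c   — double negation
≡ b OR (NOT NOT c AND NOT NOT c AND NOT b) OR c   — De Morgan
≡ b OR (c AND NOT NOT c AND NOT b) OR c   — double negation
≡ b OR (c AND c AND NOT b) OR c   — double negation
≡ (b OR c OR c) AND (b OR c OR c) AND (b OR NOT b OR c)   — distribute OR over AND
≡ b OR c   — simplify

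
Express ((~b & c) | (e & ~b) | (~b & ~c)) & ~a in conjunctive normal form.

((~b & c) | (e & ~b) | (~b & ~c)) & ~a
= (~b | e | ~b) & (~b | e | ~c) & (~b | ~b | ~b) & (~b | ~b | ~c) & (c | e | ~b) & (c | e | ~c) & (c | ~b | ~b) & (c | ~b | ~c) & ~a
= ~b & ~a

~b & ~a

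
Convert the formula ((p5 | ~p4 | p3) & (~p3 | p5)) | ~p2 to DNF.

((p5 | ~p4 | p3) & (~p3 | p5)) | ~p2
≡ (p5 & ~p3) | (p5 & p5) | (~p4 & ~p3) | (~p4 & p5) | (p3 & ~p3) | (p3 & p5) | ~p2   — distribute & over |
≡ p5 | (~p4 & ~p3) | ~p2   — simplify

p5 | (~p4 & ~p3) | ~p2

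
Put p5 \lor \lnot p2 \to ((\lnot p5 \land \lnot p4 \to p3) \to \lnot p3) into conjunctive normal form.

p5 \lor \lnot p2 \to ((\lnot p5 \land \lnot p4 \to p3) \to \lnot p3)
⇔ \lnot (p5 \lor \lnot p2) \lor ((\lnot p5 \land \lnot p4 \to p3) \to \lnot p3)   (eliminate \to)
⇔ \lnot (p5 \lor \lnot p2) \lor \lnot (\lnot p5 \land \lnot p4 \to p3) \lor \lnot p3   (eliminate \to)
⇔ \lnot (p5 \lor \lnot p2) \lor \lnot (\lnot (\lnot p5 \land \lnot p4) \lor p3) \lor \lnot p3   (eliminate \to)
⇔ \lnot p5 \land \lnot \lnot p2 \lor \lnot (\lnot (\lnot p5 \land \lnot p4) \lor p3) \lor \lnot p3   (De Morgan)
⇔ \lnot p5 \land p2 \lor \lnot (\lnot (\lnot p5 \land \lnot p4) \lor p3) \lor \lnot p3   (double negation)
⇔ \lnot p5 \land p2 \lor \lnot \lnot (\lnot p5 \land \lnot p4) \land \lnot p3 \lor \lnot p3   (De Morgan)
⇔ \lnot p5 \land p2 \lor \lnot p5 \land \lnot p4 \land \lnot p3 \lor \lnot p3   (double negation)
⇔ (\lnot p5 \lor \lnot p5 \lor \lnot p3) \land (\lnot p5 \lor \lnot p4 \lor \lnot p3) \land (\lnot p5 \lor \lnot p3 \lor \lnot p3) \land (p2 \lor \lnot p5 \lor \lnot p3) \land (p2 \lor \lnot p4 \lor \lnot p3) \land (p2 \lor \lnot p3 \lor \lnot p3)   (distribute \lor over \land)
⇔ (\lnot p5 \lor \lnot p3) \land (p2 \lor \lnot p3)   (simplify)

(\lnot p5 \lor \lnot p3) \land (p2 \lor \lnot p3)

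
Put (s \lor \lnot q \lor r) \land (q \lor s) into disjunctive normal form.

s \lor (r \land q)

(s \lor \lnot q \lor r) \land (q \lor s)
≡ (s \land q) \lor (s \land s) \lor (\lnot q \land q) \lor (\lnot q \land s) \lor (r \land q) \lor (r \land s)   [distribute \land over \lor]
≡ s \lor (r \land q)   [simplify]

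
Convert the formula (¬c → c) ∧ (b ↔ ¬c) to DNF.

c ∧ ¬b

(¬c → c) ∧ (b ↔ ¬c)
= (¬¬c ∨ c) ∧ (b ↔ ¬c)   — eliminate →
= (¬¬c ∨ c) ∧ (b → ¬c) ∧ (¬c → b)   — eliminate ↔
= (¬¬c ∨ c) ∧ (¬b ∨ ¬c) ∧ (¬c → b)   — eliminate →
= (¬¬c ∨ c) ∧ (¬b ∨ ¬c) ∧ (¬¬c ∨ b)   — eliminate →
= (c ∨ c) ∧ (¬b ∨ ¬c) ∧ (¬¬c ∨ b)   — double negation
= (c ∨ c) ∧ (¬b ∨ ¬c) ∧ (c ∨ b)   — double negation
= c ∧ ¬b ∧ c ∨ c ∧ ¬b ∧ b ∨ c ∧ ¬c ∧ c ∨ c ∧ ¬c ∧ b ∨ c ∧ ¬b ∧ c ∨ c ∧ ¬b ∧ b ∨ c ∧ ¬c ∧ c ∨ c ∧ ¬c ∧ b   — distribute ∧ over ∨
= c ∧ ¬b   — simplify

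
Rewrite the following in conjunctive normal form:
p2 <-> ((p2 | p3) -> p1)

(~p2 | p1) & (p2 | p3) & (~p1 | p2)

p2 <-> ((p2 | p3) -> p1)
≡ (p2 -> ((p2 | p3) -> p1)) & (((p2 | p3) -> p1) -> p2)   [eliminate <->]
≡ (~p2 | ((p2 | p3) -> p1)) & (((p2 | p3) -> p1) -> p2)   [eliminate ->]
≡ (~p2 | ~(p2 | p3) | p1) & (((p2 | p3) -> p1) -> p2)   [eliminate ->]
≡ (~p2 | ~(p2 | p3) | p1) & (~((p2 | p3) -> p1) | p2)   [eliminate ->]
≡ (~p2 | ~(p2 | p3) | p1) & (~(~(p2 | p3) | p1) | p2)   [eliminate ->]
≡ (~p2 | (~p2 & ~p3) | p1) & (~(~(p2 | p3) | p1) | p2)   [De Morgan]
≡ (~p2 | (~p2 & ~p3) | p1) & ((~~(p2 | p3) & ~p1) | p2)   [De Morgan]
≡ (~p2 | (~p2 & ~p3) | p1) & (((p2 | p3) & ~p1) | p2)   [double negation]
≡ (~p2 | ~p2 | p1) & (~p2 | ~p3 | p1) & (p2 | p3 | p2) & (~p1 | p2)   [distribute | over &]
≡ (~p2 | p1) & (p2 | p3) & (~p1 | p2)   [simplify]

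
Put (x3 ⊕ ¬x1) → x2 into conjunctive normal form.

(¬x3 ∨ ¬x1 ∨ x2) ∧ (x1 ∨ x3 ∨ x2)

(x3 ⊕ ¬x1) → x2
⇔ ¬(x3 ⊕ ¬x1) ∨ x2   [eliminate →]
⇔ ¬((x3 ∨ ¬x1) ∧ ¬(x3 ∧ ¬x1)) ∨ x2   [expand ⊕]
⇔ ¬(x3 ∨ ¬x1) ∨ ¬¬(x3 ∧ ¬x1) ∨ x2   [De Morgan]
⇔ (¬x3 ∧ ¬¬x1) ∨ ¬¬(x3 ∧ ¬x1) ∨ x2   [De Morgan]
⇔ (¬x3 ∧ x1) ∨ ¬¬(x3 ∧ ¬x1) ∨ x2   [double negation]
⇔ (¬x3 ∧ x1) ∨ (x3 ∧ ¬x1) ∨ x2   [double negation]
⇔ (¬x3 ∨ x3 ∨ x2) ∧ (¬x3 ∨ ¬x1 ∨ x2) ∧ (x1 ∨ x3 ∨ x2) ∧ (x1 ∨ ¬x1 ∨ x2)   [distribute ∨ over ∧]
⇔ (¬x3 ∨ ¬x1 ∨ x2) ∧ (x1 ∨ x3 ∨ x2)   [simplify]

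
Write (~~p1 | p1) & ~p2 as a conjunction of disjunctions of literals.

p1 & ~p2

(~~p1 | p1) & ~p2
= (p1 | p1) & ~p2   [double negation]
= p1 & ~p2   [simplify]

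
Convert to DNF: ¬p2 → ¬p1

p2 ∨ ¬p1

¬p2 → ¬p1
⇔ ¬¬p2 ∨ ¬p1   [eliminate →]
⇔ p2 ∨ ¬p1   [double negation]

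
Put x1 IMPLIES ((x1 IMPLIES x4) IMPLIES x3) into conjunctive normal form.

NOT x1 OR NOT x4 OR x3

x1 IMPLIES ((x1 IMPLIES x4) IMPLIES x3)
= NOT x1 OR ((x1 IMPLIES x4) IMPLIES x3)   [eliminate IMPLIES]
= NOT x1 OR NOT (x1 IMPLIES x4) OR x3   [eliminate IMPLIES]
= NOT x1 OR NOT (NOT x1 OR x4) OR x3   [eliminate IMPLIES]
= NOT x1 OR (NOT NOT x1 AND NOT x4) OR x3   [De Morgan]
= NOT x1 OR (x1 AND NOT x4) OR x3   [double negation]
= (NOT x1 OR x1 OR x3) AND (NOT x1 OR NOT x4 OR x3)   [distribute OR over AND]
= NOT x1 OR NOT x4 OR x3   [simplify]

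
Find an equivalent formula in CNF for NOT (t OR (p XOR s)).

NOT (t OR (p XOR s))
= NOT (t OR ((p OR s) AND NOT (p AND s)))   [expand XOR]
= NOT t AND NOT ((p OR s) AND NOT (p AND s))   [De Morgan]
= NOT t AND (NOT (p OR s) OR NOT NOT (p AND s))   [De Morgan]
= NOT t AND ((NOT p AND NOT s) OR NOT NOT (p AND s))   [De Morgan]
= NOT t AND ((NOT p AND NOT s) OR (p AND s))   [double negation]
= NOT t AND (NOT p OR p) AND (NOT p OR s) AND (NOT s OR p) AND (NOT s OR s)   [distribute OR over AND]
= NOT t AND (NOT p OR s) AND (NOT s OR p)   [simplify]

NOT t AND (NOT p OR s) AND (NOT s OR p)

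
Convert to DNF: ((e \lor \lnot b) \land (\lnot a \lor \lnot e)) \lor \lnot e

(e \land \lnot a) \lor (\lnot b \land \lnot a) \lor \lnot e

((e \lor \lnot b) \land (\lnot a \lor \lnot e)) \lor \lnot e
= (e \land \lnot a) \lor (e \land \lnot e) \lor (\lnot b \land \lnot a) \lor (\lnot b \land \lnot e) \lor \lnot e   (distribute \land over \lor)
= (e \land \lnot a) \lor (\lnot b \land \lnot a) \lor \lnot e   (simplify)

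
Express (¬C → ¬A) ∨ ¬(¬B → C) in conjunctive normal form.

C ∨ ¬A ∨ ¬B

(¬C → ¬A) ∨ ¬(¬B → C)
≡ ¬¬C ∨ ¬A ∨ ¬(¬B → C)
≡ ¬¬C ∨ ¬A ∨ ¬(¬¬B ∨ C)
≡ C ∨ ¬A ∨ ¬(¬¬B ∨ C)
≡ C ∨ ¬A ∨ (¬¬¬B ∧ ¬C)
≡ C ∨ ¬A ∨ (¬B ∧ ¬C)
≡ (C ∨ ¬A ∨ ¬B) ∧ (C ∨ ¬A ∨ ¬C)
≡ C ∨ ¬A ∨ ¬B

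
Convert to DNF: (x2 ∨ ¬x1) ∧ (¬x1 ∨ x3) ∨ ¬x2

x2 ∧ x3 ∨ ¬x1 ∨ ¬x2

(x2 ∨ ¬x1) ∧ (¬x1 ∨ x3) ∨ ¬x2
= x2 ∧ ¬x1 ∨ x2 ∧ x3 ∨ ¬x1 ∧ ¬x1 ∨ ¬x1 ∧ x3 ∨ ¬x2
= x2 ∧ x3 ∨ ¬x1 ∨ ¬x2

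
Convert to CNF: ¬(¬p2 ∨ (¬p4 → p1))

p2 ∧ ¬p4 ∧ ¬p1

¬(¬p2 ∨ (¬p4 → p1))
≡ ¬(¬p2 ∨ ¬¬p4 ∨ p1)   (eliminate →)
≡ ¬¬p2 ∧ ¬¬¬p4 ∧ ¬p1   (De Morgan)
≡ p2 ∧ ¬¬¬p4 ∧ ¬p1   (double negation)
≡ p2 ∧ ¬p4 ∧ ¬p1   (double negation)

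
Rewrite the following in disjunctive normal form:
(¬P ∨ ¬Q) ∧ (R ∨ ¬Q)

(¬P ∧ R) ∨ ¬Q

(¬P ∨ ¬Q) ∧ (R ∨ ¬Q)
≡ (¬P ∧ R) ∨ (¬P ∧ ¬Q) ∨ (¬Q ∧ R) ∨ (¬Q ∧ ¬Q)   (distribute ∧ over ∨)
≡ (¬P ∧ R) ∨ ¬Q   (simplify)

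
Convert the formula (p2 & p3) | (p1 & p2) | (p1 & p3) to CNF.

(p2 | p1) & (p2 | p3) & (p3 | p1)

(p2 & p3) | (p1 & p2) | (p1 & p3)
≡ (p2 | p1 | p1) & (p2 | p1 | p3) & (p2 | p2 | p1) & (p2 | p2 | p3) & (p3 | p1 | p1) & (p3 | p1 | p3) & (p3 | p2 | p1) & (p3 | p2 | p3)   [distribute | over &]
≡ (p2 | p1) & (p2 | p3) & (p3 | p1)   [simplify]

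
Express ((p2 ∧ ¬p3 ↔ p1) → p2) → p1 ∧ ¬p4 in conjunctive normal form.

(¬p1 ∨ p2 ∨ ¬p4) ∧ (¬p1 ∨ ¬p3 ∨ ¬p4) ∧ (¬p2 ∨ p1) ∧ (¬p2 ∨ ¬p4)

((p2 ∧ ¬p3 ↔ p1) → p2) → p1 ∧ ¬p4
= ¬((p2 ∧ ¬p3 ↔ p1) → p2) ∨ p1 ∧ ¬p4   [eliminate →]
= ¬(¬(p2 ∧ ¬p3 ↔ p1) ∨ p2) ∨ p1 ∧ ¬p4   [eliminate →]
= ¬(¬((p2 ∧ ¬p3 → p1) ∧ (p1 → p2 ∧ ¬p3)) ∨ p2) ∨ p1 ∧ ¬p4   [eliminate ↔]
= ¬(¬((¬(p2 ∧ ¬p3) ∨ p1) ∧ (p1 → p2 ∧ ¬p3)) ∨ p2) ∨ p1 ∧ ¬p4   [eliminate →]
= ¬(¬((¬(p2 ∧ ¬p3) ∨ p1) ∧ (¬p1 ∨ p2 ∧ ¬p3)) ∨ p2) ∨ p1 ∧ ¬p4   [eliminate →]
= ¬¬((¬(p2 ∧ ¬p3) ∨ p1) ∧ (¬p1 ∨ p2 ∧ ¬p3)) ∧ ¬p2 ∨ p1 ∧ ¬p4   [De Morgan]
= (¬(p2 ∧ ¬p3) ∨ p1) ∧ (¬p1 ∨ p2 ∧ ¬p3) ∧ ¬p2 ∨ p1 ∧ ¬p4   [double negation]
= (¬p2 ∨ ¬¬p3 ∨ p1) ∧ (¬p1 ∨ p2 ∧ ¬p3) ∧ ¬p2 ∨ p1 ∧ ¬p4   [De Morgan]
= (¬p2 ∨ p3 ∨ p1) ∧ (¬p1 ∨ p2 ∧ ¬p3) ∧ ¬p2 ∨ p1 ∧ ¬p4   [double negation]
= (¬p2 ∨ p3 ∨ p1 ∨ p1) ∧ (¬p2 ∨ p3 ∨ p1 ∨ ¬p4) ∧ (¬p1 ∨ p2 ∨ p1) ∧ (¬p1 ∨ p2 ∨ ¬p4) ∧ (¬p1 ∨ ¬p3 ∨ p1) ∧ (¬p1 ∨ ¬p3 ∨ ¬p4) ∧ (¬p2 ∨ p1) ∧ (¬p2 ∨ ¬p4)   [distribute ∨ over ∧]
= (¬p1 ∨ p2 ∨ ¬p4) ∧ (¬p1 ∨ ¬p3 ∨ ¬p4) ∧ (¬p2 ∨ p1) ∧ (¬p2 ∨ ¬p4)   [simplify]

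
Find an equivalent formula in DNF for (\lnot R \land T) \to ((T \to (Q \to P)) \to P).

R \lor \lnot T \lor (T \land Q \land \lnot P) \lor P

(\lnot R \land T) \to ((T \to (Q \to P)) \to P)
= \lnot (\lnot R \land T) \lor ((T \to (Q \to P)) \to P)
= \lnot (\lnot R \land T) \lor \lnot (T \to (Q \to P)) \lor P
= \lnot (\lnot R \land T) \lor \lnot (\lnot T \lor (Q \to P)) \lor P
= \lnot (\lnot R \land T) \lor \lnot (\lnot T \lor \lnot Q \lor P) \lor P
= \lnot \lnot R \lor \lnot T \lor \lnot (\lnot T \lor \lnot Q \lor P) \lor P
= R \lor \lnot T \lor \lnot (\lnot T \lor \lnot Q \lor P) \lor P
= R \lor \lnot T \lor (\lnot \lnot T \land \lnot \lnot Q \land \lnot P) \lor P
= R \lor \lnot T \lor (T \land \lnot \lnot Q \land \lnot P) \lor P
= R \lor \lnot T \lor (T \land Q \land \lnot P) \lor P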